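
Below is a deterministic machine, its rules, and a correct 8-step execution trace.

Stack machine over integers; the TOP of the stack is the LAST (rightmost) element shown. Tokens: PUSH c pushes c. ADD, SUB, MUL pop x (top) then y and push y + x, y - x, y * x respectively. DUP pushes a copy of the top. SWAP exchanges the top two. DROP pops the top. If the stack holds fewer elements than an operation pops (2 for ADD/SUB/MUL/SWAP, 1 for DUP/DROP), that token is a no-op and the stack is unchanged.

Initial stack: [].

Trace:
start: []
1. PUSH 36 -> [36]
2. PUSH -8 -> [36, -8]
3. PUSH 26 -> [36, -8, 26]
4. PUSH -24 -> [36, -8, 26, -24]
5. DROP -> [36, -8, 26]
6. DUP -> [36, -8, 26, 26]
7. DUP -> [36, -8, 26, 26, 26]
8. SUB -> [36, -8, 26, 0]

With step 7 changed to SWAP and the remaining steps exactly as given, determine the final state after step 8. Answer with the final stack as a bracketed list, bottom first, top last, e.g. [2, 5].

[36, -8, 0]

(re-executing from step 7 with the substitution; state before step 7: [36, -8, 26, 26])
7. SWAP -> [36, -8, 26, 26]
8. SUB -> [36, -8, 0]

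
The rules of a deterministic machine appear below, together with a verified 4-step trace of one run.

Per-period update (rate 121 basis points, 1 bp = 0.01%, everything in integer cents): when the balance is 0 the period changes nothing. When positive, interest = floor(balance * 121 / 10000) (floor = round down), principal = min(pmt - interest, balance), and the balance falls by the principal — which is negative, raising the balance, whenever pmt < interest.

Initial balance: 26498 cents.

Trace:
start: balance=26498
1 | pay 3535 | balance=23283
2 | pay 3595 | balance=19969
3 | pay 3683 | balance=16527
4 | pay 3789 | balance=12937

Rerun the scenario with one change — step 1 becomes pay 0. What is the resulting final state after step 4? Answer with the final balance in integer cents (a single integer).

(re-executing from step 1 with the substitution; state before step 1: balance=26498)
1 | pay 0 | balance=26818
2 | pay 3595 | balance=23547
3 | pay 3683 | balance=20148
4 | pay 3789 | balance=16602

16602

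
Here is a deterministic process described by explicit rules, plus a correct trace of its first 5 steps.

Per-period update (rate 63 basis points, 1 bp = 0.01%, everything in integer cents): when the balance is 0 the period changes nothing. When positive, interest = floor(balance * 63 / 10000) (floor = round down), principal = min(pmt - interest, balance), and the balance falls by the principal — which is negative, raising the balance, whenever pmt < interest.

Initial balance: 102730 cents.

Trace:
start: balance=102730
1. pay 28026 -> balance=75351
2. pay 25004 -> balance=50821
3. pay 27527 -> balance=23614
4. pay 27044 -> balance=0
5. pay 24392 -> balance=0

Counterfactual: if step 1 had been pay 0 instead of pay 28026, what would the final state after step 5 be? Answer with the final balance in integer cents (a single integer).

1044

(re-executing from step 1 with the substitution; state before step 1: balance=102730)
1. pay 0 -> balance=103377
2. pay 25004 -> balance=79024
3. pay 27527 -> balance=51994
4. pay 27044 -> balance=25277
5. pay 24392 -> balance=1044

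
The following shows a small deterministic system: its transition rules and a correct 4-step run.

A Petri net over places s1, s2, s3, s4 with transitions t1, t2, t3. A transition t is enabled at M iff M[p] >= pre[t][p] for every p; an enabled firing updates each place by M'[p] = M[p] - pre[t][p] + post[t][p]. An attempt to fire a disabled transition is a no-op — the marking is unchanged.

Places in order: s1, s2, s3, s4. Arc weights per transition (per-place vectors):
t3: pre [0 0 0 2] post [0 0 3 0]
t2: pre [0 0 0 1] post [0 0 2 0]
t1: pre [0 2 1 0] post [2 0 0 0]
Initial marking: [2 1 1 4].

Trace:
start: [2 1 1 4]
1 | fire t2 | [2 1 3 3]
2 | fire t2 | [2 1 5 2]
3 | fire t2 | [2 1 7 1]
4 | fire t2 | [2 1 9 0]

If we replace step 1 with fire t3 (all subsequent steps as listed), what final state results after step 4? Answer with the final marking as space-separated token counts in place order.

2 1 8 0

(re-executing from step 1 with the substitution; state before step 1: [2 1 1 4])
1 | fire t3 | [2 1 4 2]
2 | fire t2 | [2 1 6 1]
3 | fire t2 | [2 1 8 0]
4 | fire t2 | [2 1 8 0]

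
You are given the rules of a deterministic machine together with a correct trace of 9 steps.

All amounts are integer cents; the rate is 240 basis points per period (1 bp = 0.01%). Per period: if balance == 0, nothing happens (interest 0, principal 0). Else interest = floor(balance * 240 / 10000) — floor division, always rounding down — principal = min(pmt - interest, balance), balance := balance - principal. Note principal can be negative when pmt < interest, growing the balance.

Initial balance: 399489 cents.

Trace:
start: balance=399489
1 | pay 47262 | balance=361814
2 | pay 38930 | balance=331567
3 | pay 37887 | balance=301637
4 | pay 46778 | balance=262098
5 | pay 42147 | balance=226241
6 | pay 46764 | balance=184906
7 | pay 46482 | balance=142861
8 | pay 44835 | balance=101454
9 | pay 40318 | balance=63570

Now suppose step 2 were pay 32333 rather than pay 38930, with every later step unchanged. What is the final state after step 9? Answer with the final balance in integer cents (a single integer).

71358

(re-executing from step 2 with the substitution; state before step 2: balance=361814)
2 | pay 32333 | balance=338164
3 | pay 37887 | balance=308392
4 | pay 46778 | balance=269015
5 | pay 42147 | balance=233324
6 | pay 46764 | balance=192159
7 | pay 46482 | balance=150288
8 | pay 44835 | balance=109059
9 | pay 40318 | balance=71358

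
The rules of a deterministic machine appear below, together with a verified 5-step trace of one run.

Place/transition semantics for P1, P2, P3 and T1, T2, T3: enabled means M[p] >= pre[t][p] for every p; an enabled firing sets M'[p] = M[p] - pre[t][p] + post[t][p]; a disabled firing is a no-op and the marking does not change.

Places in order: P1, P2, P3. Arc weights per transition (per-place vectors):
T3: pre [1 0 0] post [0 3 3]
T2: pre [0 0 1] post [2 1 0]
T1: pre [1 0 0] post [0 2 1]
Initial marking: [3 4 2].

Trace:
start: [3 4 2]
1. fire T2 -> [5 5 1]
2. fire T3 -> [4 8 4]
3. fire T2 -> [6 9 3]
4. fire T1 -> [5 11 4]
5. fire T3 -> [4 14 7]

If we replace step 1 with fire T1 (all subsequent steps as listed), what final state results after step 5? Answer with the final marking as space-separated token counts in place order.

(re-executing from step 1 with the substitution; state before step 1: [3 4 2])
1. fire T1 -> [2 6 3]
2. fire T3 -> [1 9 6]
3. fire T2 -> [3 10 5]
4. fire T1 -> [2 12 6]
5. fire T3 -> [1 15 9]

1 15 9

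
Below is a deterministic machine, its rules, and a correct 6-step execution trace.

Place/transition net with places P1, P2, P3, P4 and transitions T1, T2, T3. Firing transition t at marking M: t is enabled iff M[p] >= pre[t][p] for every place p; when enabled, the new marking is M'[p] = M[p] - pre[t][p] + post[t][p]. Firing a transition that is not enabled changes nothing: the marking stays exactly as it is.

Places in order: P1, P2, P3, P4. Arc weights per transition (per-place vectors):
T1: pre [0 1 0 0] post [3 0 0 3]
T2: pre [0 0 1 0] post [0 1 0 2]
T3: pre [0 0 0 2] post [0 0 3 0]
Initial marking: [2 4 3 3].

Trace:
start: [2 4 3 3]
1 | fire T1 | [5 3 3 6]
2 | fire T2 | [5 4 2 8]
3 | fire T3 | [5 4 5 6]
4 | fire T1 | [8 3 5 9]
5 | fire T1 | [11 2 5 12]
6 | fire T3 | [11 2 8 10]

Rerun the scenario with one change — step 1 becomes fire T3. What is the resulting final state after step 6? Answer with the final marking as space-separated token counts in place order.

(re-executing from step 1 with the substitution; state before step 1: [2 4 3 3])
1 | fire T3 | [2 4 6 1]
2 | fire T2 | [2 5 5 3]
3 | fire T3 | [2 5 8 1]
4 | fire T1 | [5 4 8 4]
5 | fire T1 | [8 3 8 7]
6 | fire T3 | [8 3 11 5]

8 3 11 5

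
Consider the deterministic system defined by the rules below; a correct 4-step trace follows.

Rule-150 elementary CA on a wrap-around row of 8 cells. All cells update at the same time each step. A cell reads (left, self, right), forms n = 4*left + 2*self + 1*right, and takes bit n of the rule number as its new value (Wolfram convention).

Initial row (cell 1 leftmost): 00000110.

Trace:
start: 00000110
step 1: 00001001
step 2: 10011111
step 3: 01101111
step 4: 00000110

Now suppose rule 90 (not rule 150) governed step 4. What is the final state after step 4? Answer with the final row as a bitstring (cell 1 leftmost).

(re-executing step 4 under rule 90; state before step 4: 01101111)
step 4: 01101001

01101001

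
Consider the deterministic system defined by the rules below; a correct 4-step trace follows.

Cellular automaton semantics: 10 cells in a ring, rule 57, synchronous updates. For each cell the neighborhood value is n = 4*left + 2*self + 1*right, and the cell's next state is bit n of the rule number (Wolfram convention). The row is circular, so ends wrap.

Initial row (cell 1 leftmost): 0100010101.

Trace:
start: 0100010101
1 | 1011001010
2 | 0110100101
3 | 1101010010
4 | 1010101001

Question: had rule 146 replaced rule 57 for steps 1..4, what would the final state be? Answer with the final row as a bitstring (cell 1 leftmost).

(re-executing steps 1..4 under rule 146; state before step 1: 0100010101)
1 | 0010100000
2 | 0100010000
3 | 1010101000
4 | 0000000101

0000000101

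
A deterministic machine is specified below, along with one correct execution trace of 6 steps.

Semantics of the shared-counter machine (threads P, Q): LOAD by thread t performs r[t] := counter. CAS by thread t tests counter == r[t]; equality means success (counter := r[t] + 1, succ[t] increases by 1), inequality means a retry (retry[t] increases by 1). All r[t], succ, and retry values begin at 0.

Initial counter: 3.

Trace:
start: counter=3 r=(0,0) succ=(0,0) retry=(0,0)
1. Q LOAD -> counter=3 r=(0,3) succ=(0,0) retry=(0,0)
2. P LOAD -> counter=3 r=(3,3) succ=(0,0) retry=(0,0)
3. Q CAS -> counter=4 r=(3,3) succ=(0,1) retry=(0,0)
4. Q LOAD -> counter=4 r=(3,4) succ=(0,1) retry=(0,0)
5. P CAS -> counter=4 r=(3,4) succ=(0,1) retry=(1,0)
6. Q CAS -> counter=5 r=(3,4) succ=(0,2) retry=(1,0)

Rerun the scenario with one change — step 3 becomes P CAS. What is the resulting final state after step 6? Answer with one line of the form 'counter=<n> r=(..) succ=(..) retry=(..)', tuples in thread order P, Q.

counter=5 r=(3,4) succ=(1,1) retry=(1,0)

(re-executing from step 3 with the substitution; state before step 3: counter=3 r=(3,3) succ=(0,0) retry=(0,0))
3. P CAS -> counter=4 r=(3,3) succ=(1,0) retry=(0,0)
4. Q LOAD -> counter=4 r=(3,4) succ=(1,0) retry=(0,0)
5. P CAS -> counter=4 r=(3,4) succ=(1,0) retry=(1,0)
6. Q CAS -> counter=5 r=(3,4) succ=(1,1) retry=(1,0)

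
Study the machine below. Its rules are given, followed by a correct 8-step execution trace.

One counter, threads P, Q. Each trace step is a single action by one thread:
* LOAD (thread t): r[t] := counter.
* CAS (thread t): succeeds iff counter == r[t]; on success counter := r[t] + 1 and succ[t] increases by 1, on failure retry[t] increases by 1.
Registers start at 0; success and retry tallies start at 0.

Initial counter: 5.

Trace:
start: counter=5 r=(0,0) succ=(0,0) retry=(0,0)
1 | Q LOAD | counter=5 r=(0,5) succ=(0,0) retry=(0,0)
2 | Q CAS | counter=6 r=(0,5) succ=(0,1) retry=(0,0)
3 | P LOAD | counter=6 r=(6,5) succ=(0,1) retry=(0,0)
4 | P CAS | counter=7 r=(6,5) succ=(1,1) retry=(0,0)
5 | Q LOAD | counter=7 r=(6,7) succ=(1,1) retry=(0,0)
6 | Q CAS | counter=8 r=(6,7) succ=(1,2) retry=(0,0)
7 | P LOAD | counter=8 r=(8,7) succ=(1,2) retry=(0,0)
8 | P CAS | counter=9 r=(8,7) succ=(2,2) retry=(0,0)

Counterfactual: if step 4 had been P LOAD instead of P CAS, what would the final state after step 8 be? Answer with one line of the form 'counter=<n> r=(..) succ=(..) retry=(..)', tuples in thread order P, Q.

(re-executing from step 4 with the substitution; state before step 4: counter=6 r=(6,5) succ=(0,1) retry=(0,0))
4 | P LOAD | counter=6 r=(6,5) succ=(0,1) retry=(0,0)
5 | Q LOAD | counter=6 r=(6,6) succ=(0,1) retry=(0,0)
6 | Q CAS | counter=7 r=(6,6) succ=(0,2) retry=(0,0)
7 | P LOAD | counter=7 r=(7,6) succ=(0,2) retry=(0,0)
8 | P CAS | counter=8 r=(7,6) succ=(1,2) retry=(0,0)

counter=8 r=(7,6) succ=(1,2) retry=(0,0)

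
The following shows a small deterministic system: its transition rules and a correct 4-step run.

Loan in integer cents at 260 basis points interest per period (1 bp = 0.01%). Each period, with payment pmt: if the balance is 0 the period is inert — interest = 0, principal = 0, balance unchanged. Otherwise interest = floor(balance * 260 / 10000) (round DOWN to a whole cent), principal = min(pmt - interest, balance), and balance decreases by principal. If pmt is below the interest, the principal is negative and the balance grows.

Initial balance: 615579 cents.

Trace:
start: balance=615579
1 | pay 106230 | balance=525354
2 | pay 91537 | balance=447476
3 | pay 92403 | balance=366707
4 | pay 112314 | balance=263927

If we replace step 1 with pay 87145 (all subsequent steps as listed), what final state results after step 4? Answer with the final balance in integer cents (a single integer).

(re-executing from step 1 with the substitution; state before step 1: balance=615579)
1 | pay 87145 | balance=544439
2 | pay 91537 | balance=467057
3 | pay 92403 | balance=386797
4 | pay 112314 | balance=284539

284539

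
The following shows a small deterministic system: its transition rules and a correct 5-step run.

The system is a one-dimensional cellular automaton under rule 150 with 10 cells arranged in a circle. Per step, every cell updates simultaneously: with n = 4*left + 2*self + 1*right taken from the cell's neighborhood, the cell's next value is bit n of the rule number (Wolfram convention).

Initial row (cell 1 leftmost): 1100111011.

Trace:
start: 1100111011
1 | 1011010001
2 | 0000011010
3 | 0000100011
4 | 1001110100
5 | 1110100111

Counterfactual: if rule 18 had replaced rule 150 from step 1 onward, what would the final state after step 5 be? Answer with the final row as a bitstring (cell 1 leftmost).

(re-executing steps 1..5 under rule 18; state before step 1: 1100111011)
1 | 0011000000
2 | 0100100000
3 | 1011010000
4 | 0000001001
5 | 1000010110

1000010110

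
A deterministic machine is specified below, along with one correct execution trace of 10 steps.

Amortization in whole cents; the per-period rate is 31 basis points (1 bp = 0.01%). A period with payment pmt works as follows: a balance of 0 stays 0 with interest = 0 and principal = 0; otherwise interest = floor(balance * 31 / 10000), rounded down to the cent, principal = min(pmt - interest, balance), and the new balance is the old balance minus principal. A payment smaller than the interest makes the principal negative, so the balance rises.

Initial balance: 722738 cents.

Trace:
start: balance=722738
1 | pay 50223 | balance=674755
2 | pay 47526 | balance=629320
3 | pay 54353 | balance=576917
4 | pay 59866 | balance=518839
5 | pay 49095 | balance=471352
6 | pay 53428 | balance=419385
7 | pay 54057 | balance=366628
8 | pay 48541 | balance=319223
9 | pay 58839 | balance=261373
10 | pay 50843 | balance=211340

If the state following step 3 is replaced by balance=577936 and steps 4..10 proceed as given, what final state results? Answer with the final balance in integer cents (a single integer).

state after step 3 := balance=577936
4 | pay 59866 | balance=519861
5 | pay 49095 | balance=472377
6 | pay 53428 | balance=420413
7 | pay 54057 | balance=367659
8 | pay 48541 | balance=320257
9 | pay 58839 | balance=262410
10 | pay 50843 | balance=212380

212380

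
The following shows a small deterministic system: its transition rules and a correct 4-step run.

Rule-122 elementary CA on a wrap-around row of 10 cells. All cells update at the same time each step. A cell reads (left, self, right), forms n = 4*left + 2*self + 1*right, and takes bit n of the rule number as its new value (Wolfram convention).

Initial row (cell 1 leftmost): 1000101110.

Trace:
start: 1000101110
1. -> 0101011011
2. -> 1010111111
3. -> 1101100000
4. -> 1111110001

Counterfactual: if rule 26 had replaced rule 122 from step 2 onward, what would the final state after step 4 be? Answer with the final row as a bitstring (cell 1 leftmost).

(re-executing steps 2..4 under rule 26; state before step 2: 0101011011)
2. -> 0000010010
3. -> 0000101101
4. -> 1001001000

1001001000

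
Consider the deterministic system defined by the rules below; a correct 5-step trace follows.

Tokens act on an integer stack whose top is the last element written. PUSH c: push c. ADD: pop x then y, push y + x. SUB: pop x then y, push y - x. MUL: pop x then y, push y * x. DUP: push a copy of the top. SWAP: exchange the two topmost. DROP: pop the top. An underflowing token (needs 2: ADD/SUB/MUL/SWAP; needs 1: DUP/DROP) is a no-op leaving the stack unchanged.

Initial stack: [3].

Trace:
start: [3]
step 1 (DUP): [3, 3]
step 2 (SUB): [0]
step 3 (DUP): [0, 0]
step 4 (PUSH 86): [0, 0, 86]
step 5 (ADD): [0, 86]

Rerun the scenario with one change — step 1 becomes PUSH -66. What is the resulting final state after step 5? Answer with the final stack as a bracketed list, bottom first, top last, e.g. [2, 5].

[69, 155]

(re-executing from step 1 with the substitution; state before step 1: [3])
step 1 (PUSH -66): [3, -66]
step 2 (SUB): [69]
step 3 (DUP): [69, 69]
step 4 (PUSH 86): [69, 69, 86]
step 5 (ADD): [69, 155]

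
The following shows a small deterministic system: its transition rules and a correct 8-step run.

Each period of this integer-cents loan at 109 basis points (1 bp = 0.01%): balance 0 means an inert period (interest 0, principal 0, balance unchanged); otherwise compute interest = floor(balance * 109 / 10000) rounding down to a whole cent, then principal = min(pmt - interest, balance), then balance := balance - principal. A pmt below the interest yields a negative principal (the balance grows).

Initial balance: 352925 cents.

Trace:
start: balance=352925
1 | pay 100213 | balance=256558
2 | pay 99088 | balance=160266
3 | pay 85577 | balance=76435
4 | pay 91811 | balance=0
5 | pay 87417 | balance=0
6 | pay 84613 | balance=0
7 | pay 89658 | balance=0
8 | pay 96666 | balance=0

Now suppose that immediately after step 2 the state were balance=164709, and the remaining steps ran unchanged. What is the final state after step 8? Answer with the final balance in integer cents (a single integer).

0

state after step 2 := balance=164709
3 | pay 85577 | balance=80927
4 | pay 91811 | balance=0
5 | pay 87417 | balance=0
6 | pay 84613 | balance=0
7 | pay 89658 | balance=0
8 | pay 96666 | balance=0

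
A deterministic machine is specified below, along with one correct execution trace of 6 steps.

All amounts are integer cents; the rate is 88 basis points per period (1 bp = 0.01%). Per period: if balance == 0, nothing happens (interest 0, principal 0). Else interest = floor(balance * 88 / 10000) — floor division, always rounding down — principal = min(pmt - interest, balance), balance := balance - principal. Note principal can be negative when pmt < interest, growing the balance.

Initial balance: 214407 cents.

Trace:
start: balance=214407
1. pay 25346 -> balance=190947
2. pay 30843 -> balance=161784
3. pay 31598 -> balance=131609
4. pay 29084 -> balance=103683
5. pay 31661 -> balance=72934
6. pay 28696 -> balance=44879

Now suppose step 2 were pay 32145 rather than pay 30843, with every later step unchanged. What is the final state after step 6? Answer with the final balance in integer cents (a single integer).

(re-executing from step 2 with the substitution; state before step 2: balance=190947)
2. pay 32145 -> balance=160482
3. pay 31598 -> balance=130296
4. pay 29084 -> balance=102358
5. pay 31661 -> balance=71597
6. pay 28696 -> balance=43531

43531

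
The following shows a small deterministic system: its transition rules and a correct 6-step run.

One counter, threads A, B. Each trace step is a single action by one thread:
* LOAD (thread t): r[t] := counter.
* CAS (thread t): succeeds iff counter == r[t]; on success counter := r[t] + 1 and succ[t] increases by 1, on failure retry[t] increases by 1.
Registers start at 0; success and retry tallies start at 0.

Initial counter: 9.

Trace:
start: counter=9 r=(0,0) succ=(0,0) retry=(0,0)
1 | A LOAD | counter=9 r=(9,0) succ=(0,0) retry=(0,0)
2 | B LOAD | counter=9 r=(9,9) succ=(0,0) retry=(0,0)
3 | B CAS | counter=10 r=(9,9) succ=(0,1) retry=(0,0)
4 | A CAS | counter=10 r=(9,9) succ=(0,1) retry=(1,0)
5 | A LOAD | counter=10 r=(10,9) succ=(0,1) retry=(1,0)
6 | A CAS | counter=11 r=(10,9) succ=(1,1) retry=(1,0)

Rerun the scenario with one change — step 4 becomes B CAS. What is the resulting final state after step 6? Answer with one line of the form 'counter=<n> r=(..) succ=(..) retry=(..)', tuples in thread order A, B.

counter=11 r=(10,9) succ=(1,1) retry=(0,1)

(re-executing from step 4 with the substitution; state before step 4: counter=10 r=(9,9) succ=(0,1) retry=(0,0))
4 | B CAS | counter=10 r=(9,9) succ=(0,1) retry=(0,1)
5 | A LOAD | counter=10 r=(10,9) succ=(0,1) retry=(0,1)
6 | A CAS | counter=11 r=(10,9) succ=(1,1) retry=(0,1)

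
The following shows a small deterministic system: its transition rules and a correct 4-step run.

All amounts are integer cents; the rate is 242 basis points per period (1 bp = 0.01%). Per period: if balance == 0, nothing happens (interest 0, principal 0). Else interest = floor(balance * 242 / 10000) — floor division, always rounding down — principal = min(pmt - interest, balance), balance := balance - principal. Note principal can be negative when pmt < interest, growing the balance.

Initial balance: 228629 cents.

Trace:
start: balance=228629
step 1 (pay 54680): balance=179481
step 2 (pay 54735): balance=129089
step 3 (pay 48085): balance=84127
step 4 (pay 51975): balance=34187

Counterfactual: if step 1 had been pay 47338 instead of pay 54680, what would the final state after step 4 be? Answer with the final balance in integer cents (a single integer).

(re-executing from step 1 with the substitution; state before step 1: balance=228629)
step 1 (pay 47338): balance=186823
step 2 (pay 54735): balance=136609
step 3 (pay 48085): balance=91829
step 4 (pay 51975): balance=42076

42076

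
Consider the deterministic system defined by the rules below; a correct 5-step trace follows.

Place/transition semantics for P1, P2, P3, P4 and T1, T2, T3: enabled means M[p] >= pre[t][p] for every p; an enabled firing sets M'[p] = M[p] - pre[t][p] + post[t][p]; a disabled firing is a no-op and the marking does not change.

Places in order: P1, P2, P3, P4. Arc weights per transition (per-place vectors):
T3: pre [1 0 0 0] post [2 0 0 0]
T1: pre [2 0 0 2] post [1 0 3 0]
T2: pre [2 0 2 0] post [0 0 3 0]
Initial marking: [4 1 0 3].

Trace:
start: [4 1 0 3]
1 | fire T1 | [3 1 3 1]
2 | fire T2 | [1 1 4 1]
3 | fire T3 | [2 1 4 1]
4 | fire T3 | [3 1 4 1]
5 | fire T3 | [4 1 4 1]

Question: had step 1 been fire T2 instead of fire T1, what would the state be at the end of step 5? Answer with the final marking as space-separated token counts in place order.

7 1 0 3

(re-executing from step 1 with the substitution; state before step 1: [4 1 0 3])
1 | fire T2 | [4 1 0 3]
2 | fire T2 | [4 1 0 3]
3 | fire T3 | [5 1 0 3]
4 | fire T3 | [6 1 0 3]
5 | fire T3 | [7 1 0 3]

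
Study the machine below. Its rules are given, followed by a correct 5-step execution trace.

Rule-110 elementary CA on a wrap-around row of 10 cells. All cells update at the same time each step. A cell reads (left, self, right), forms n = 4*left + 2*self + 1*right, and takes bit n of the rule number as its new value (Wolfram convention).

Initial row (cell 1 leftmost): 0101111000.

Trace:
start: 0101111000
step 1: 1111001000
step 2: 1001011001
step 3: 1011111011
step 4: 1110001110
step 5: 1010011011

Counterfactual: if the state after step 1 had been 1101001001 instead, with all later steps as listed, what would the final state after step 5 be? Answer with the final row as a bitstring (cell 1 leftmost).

state after step 1 := 1101001001
step 2: 0111011011
step 3: 1101111111
step 4: 0111000000
step 5: 1101000000

1101000000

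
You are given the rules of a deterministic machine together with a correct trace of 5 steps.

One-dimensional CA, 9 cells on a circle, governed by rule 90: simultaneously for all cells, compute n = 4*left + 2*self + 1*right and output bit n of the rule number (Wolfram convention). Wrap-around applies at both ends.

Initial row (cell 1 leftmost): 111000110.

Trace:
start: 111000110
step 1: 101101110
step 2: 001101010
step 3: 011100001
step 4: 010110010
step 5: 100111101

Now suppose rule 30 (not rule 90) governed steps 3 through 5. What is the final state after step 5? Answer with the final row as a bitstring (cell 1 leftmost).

(re-executing steps 3..5 under rule 30; state before step 3: 001101010)
step 3: 011001011
step 4: 010111010
step 5: 110100011

110100011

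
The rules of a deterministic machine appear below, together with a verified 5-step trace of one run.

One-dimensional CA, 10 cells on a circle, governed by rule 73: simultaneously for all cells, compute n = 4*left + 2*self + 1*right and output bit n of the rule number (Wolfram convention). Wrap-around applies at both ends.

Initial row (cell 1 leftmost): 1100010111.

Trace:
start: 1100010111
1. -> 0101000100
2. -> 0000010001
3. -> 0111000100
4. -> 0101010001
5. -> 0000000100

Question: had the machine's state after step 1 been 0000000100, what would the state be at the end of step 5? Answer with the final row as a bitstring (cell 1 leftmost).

0101011111

state after step 1 := 0000000100
2. -> 1111110001
3. -> 0000010101
4. -> 0111000000
5. -> 0101011111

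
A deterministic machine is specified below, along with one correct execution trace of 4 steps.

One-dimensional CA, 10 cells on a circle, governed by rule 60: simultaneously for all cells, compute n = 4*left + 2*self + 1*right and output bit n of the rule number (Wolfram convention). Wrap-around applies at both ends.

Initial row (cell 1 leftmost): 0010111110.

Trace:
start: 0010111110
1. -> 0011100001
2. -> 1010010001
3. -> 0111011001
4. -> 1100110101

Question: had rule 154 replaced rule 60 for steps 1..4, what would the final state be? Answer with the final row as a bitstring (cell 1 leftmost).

1111100010

(re-executing steps 1..4 under rule 154; state before step 1: 0010111110)
1. -> 0100111101
2. -> 0011111000
3. -> 0111110100
4. -> 1111100010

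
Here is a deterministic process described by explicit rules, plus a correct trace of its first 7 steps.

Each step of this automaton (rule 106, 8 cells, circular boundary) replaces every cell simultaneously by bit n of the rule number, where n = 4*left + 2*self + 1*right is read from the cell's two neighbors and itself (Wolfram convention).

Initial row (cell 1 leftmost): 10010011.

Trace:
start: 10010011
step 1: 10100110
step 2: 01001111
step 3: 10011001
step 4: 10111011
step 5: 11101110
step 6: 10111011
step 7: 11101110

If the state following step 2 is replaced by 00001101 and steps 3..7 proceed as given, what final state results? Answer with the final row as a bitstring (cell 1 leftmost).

11111001

state after step 2 := 00001101
step 3: 00011110
step 4: 00110010
step 5: 01110100
step 6: 11011000
step 7: 11111001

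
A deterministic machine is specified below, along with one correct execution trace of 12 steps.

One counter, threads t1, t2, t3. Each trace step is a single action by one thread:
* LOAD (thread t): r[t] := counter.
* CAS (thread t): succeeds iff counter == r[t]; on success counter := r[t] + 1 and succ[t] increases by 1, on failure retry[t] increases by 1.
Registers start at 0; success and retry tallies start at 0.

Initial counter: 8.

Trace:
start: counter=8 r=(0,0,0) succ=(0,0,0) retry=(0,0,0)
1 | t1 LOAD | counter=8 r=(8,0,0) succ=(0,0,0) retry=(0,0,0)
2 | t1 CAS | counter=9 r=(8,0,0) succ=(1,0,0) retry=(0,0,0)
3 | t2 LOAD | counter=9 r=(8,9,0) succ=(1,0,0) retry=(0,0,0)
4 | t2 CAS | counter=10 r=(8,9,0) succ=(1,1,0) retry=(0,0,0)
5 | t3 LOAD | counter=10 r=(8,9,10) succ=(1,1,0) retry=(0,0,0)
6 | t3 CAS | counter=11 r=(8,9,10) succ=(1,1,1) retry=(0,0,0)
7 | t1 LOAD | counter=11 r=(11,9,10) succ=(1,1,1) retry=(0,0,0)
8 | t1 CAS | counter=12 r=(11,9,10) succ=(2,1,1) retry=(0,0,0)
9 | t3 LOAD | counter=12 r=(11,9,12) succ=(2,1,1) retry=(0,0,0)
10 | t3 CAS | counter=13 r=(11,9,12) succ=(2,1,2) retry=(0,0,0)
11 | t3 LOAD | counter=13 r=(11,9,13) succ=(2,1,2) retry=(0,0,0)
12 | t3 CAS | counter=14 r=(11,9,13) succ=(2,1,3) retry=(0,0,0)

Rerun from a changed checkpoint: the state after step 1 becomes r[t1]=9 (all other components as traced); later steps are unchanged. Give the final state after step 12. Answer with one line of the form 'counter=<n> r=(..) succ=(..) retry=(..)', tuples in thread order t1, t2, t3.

counter=13 r=(10,8,12) succ=(1,1,3) retry=(1,0,0)

state after step 1 := counter=8 r=(9,0,0) succ=(0,0,0) retry=(0,0,0)
2 | t1 CAS | counter=8 r=(9,0,0) succ=(0,0,0) retry=(1,0,0)
3 | t2 LOAD | counter=8 r=(9,8,0) succ=(0,0,0) retry=(1,0,0)
4 | t2 CAS | counter=9 r=(9,8,0) succ=(0,1,0) retry=(1,0,0)
5 | t3 LOAD | counter=9 r=(9,8,9) succ=(0,1,0) retry=(1,0,0)
6 | t3 CAS | counter=10 r=(9,8,9) succ=(0,1,1) retry=(1,0,0)
7 | t1 LOAD | counter=10 r=(10,8,9) succ=(0,1,1) retry=(1,0,0)
8 | t1 CAS | counter=11 r=(10,8,9) succ=(1,1,1) retry=(1,0,0)
9 | t3 LOAD | counter=11 r=(10,8,11) succ=(1,1,1) retry=(1,0,0)
10 | t3 CAS | counter=12 r=(10,8,11) succ=(1,1,2) retry=(1,0,0)
11 | t3 LOAD | counter=12 r=(10,8,12) succ=(1,1,2) retry=(1,0,0)
12 | t3 CAS | counter=13 r=(10,8,12) succ=(1,1,3) retry=(1,0,0)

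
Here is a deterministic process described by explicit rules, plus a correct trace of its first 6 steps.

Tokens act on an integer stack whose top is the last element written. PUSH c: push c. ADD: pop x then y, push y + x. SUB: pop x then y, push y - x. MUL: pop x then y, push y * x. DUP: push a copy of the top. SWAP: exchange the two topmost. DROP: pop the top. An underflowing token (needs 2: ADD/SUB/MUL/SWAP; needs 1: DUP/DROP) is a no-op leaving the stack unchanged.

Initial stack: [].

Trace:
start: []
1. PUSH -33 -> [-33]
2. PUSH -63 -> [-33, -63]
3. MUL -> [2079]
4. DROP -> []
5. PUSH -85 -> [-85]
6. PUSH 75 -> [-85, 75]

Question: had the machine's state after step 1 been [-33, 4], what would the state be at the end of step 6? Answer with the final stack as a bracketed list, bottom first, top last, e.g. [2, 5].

[-33, -85, 75]

state after step 1 := [-33, 4]
2. PUSH -63 -> [-33, 4, -63]
3. MUL -> [-33, -252]
4. DROP -> [-33]
5. PUSH -85 -> [-33, -85]
6. PUSH 75 -> [-33, -85, 75]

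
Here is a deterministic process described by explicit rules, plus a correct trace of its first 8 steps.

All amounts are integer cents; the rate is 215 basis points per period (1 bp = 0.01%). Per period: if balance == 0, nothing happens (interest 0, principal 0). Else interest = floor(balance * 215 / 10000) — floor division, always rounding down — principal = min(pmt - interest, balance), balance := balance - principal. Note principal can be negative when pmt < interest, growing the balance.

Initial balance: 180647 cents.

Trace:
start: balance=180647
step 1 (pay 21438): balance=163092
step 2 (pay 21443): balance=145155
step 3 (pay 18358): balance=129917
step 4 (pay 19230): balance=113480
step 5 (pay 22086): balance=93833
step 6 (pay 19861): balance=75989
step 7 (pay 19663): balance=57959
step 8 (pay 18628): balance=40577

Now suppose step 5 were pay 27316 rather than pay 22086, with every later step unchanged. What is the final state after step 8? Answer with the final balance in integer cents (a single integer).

(re-executing from step 5 with the substitution; state before step 5: balance=113480)
step 5 (pay 27316): balance=88603
step 6 (pay 19861): balance=70646
step 7 (pay 19663): balance=52501
step 8 (pay 18628): balance=35001

35001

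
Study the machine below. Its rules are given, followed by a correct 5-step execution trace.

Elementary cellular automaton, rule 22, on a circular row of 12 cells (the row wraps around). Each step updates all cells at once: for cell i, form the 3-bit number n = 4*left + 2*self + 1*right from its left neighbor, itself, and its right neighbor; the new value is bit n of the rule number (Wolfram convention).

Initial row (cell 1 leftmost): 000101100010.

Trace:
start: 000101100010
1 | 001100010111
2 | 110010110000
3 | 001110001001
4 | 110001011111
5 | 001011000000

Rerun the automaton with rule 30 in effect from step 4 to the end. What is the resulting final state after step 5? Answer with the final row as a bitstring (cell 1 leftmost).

000111010000

(re-executing steps 4..5 under rule 30; state before step 4: 001110001001)
4 | 111001011111
5 | 000111010000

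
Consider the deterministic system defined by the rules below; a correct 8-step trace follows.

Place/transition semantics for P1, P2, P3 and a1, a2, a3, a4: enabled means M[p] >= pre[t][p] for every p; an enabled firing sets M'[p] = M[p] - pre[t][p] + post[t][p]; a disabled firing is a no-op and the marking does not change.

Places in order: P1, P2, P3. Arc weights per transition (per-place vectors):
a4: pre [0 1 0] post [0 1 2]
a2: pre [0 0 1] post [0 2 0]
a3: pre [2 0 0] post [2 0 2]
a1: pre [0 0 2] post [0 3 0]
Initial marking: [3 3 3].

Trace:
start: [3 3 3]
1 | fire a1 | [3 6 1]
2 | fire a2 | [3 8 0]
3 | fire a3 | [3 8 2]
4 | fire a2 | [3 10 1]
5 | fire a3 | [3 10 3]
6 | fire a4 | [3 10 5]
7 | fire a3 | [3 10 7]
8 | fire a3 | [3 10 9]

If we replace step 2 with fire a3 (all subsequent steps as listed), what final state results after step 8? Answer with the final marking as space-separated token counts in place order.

(re-executing from step 2 with the substitution; state before step 2: [3 6 1])
2 | fire a3 | [3 6 3]
3 | fire a3 | [3 6 5]
4 | fire a2 | [3 8 4]
5 | fire a3 | [3 8 6]
6 | fire a4 | [3 8 8]
7 | fire a3 | [3 8 10]
8 | fire a3 | [3 8 12]

3 8 12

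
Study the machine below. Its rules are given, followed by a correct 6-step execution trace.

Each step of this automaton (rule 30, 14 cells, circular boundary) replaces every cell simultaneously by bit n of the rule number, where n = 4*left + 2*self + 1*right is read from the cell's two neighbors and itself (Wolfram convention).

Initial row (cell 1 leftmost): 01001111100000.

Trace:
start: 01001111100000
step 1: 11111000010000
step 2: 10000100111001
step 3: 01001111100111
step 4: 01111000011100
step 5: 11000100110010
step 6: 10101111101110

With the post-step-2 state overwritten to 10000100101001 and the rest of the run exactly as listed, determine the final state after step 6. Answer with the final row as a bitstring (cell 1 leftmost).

state after step 2 := 10000100101001
step 3: 01001111101111
step 4: 01111000001000
step 5: 11000100011100
step 6: 10101110110011

10101110110011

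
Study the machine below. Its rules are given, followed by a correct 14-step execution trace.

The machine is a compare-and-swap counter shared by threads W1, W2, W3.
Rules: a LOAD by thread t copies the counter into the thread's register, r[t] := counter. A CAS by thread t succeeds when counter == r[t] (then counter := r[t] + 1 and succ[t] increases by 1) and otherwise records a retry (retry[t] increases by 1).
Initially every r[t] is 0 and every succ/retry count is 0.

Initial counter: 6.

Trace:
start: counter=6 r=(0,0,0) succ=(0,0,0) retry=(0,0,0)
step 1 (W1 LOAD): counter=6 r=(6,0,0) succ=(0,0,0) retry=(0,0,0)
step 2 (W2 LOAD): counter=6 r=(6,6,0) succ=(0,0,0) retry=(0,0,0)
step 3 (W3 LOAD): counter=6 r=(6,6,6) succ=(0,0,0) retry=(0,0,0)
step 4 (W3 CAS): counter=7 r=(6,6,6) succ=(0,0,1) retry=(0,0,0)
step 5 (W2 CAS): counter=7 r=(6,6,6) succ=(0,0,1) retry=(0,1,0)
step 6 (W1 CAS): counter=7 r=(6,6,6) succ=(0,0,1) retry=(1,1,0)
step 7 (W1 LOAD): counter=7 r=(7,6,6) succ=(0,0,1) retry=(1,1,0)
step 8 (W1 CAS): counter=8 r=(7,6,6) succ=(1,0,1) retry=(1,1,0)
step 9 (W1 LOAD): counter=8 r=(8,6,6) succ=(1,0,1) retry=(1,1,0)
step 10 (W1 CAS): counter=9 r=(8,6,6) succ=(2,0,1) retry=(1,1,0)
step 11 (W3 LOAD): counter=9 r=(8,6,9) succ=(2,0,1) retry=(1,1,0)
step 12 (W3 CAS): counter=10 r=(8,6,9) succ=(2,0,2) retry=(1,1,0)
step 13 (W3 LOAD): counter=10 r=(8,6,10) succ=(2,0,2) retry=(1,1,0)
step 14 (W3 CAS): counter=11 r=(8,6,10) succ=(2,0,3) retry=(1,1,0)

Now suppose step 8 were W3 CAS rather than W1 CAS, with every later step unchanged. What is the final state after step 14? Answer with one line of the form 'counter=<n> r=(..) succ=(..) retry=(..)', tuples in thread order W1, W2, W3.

(re-executing from step 8 with the substitution; state before step 8: counter=7 r=(7,6,6) succ=(0,0,1) retry=(1,1,0))
step 8 (W3 CAS): counter=7 r=(7,6,6) succ=(0,0,1) retry=(1,1,1)
step 9 (W1 LOAD): counter=7 r=(7,6,6) succ=(0,0,1) retry=(1,1,1)
step 10 (W1 CAS): counter=8 r=(7,6,6) succ=(1,0,1) retry=(1,1,1)
step 11 (W3 LOAD): counter=8 r=(7,6,8) succ=(1,0,1) retry=(1,1,1)
step 12 (W3 CAS): counter=9 r=(7,6,8) succ=(1,0,2) retry=(1,1,1)
step 13 (W3 LOAD): counter=9 r=(7,6,9) succ=(1,0,2) retry=(1,1,1)
step 14 (W3 CAS): counter=10 r=(7,6,9) succ=(1,0,3) retry=(1,1,1)

counter=10 r=(7,6,9) succ=(1,0,3) retry=(1,1,1)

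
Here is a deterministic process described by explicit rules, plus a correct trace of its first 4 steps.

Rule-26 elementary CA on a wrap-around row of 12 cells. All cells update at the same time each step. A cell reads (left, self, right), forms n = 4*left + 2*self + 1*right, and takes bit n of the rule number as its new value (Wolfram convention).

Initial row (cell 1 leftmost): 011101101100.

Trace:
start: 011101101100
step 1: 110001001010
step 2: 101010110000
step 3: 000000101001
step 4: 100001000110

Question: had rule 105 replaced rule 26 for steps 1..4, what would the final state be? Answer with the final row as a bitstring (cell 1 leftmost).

(re-executing steps 1..4 under rule 105; state before step 1: 011101101100)
step 1: 010111111101
step 2: 101100000110
step 3: 011101110111
step 4: 110111011101

110111011101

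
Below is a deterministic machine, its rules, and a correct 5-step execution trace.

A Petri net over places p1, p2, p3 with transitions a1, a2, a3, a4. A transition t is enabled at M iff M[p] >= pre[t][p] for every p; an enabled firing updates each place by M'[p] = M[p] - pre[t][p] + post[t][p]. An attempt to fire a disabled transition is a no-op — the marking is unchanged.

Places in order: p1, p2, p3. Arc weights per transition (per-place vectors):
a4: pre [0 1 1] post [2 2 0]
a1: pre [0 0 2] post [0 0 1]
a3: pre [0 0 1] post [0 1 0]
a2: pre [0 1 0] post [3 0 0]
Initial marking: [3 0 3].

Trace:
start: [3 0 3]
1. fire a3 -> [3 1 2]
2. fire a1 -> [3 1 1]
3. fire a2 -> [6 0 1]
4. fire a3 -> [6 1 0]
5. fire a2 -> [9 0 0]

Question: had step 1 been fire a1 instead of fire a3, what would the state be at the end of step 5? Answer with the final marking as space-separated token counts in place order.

6 0 0

(re-executing from step 1 with the substitution; state before step 1: [3 0 3])
1. fire a1 -> [3 0 2]
2. fire a1 -> [3 0 1]
3. fire a2 -> [3 0 1]
4. fire a3 -> [3 1 0]
5. fire a2 -> [6 0 0]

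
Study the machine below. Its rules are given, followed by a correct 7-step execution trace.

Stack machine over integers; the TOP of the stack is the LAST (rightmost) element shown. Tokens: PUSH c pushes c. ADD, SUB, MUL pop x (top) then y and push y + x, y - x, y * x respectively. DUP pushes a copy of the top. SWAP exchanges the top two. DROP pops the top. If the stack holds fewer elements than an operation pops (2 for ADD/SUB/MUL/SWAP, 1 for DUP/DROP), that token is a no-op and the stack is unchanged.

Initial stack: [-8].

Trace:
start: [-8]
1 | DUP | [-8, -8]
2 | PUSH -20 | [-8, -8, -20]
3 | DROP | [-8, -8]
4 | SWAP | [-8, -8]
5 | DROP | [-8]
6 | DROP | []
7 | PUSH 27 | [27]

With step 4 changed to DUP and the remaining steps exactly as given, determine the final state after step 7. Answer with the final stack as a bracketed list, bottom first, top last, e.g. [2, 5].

[-8, 27]

(re-executing from step 4 with the substitution; state before step 4: [-8, -8])
4 | DUP | [-8, -8, -8]
5 | DROP | [-8, -8]
6 | DROP | [-8]
7 | PUSH 27 | [-8, 27]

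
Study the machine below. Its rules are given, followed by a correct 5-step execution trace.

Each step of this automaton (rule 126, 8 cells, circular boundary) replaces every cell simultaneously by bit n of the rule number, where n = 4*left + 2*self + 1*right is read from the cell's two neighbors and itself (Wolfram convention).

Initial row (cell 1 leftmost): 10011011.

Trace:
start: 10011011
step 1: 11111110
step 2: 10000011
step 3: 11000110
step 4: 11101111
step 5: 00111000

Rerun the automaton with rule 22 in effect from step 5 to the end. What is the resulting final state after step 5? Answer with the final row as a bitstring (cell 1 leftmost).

(re-executing step 5 under rule 22; state before step 5: 11101111)
step 5: 00000000

00000000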